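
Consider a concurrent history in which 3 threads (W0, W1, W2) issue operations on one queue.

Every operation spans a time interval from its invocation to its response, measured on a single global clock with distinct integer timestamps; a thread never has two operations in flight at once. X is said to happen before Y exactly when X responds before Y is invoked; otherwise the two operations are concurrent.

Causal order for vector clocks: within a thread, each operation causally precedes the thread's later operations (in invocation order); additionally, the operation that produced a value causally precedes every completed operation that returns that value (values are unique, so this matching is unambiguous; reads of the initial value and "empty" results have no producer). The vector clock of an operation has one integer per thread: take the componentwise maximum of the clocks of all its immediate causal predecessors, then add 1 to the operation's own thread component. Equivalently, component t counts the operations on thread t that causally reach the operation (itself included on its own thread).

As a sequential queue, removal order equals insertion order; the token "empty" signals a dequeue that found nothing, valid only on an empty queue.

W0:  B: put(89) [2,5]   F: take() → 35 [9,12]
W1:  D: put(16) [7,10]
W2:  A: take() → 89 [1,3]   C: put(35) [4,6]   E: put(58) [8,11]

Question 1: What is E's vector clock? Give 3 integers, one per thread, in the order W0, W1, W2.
root op D, invoked 7: fresh clock plus W1's own tick → (0, 1, 0)
root op B, invoked 2: fresh clock plus W0's own tick → (1, 0, 0)
invoked at 1, A merges VC(B)=(1, 0, 0) and bumps W2's slot → (1, 0, 1)
invoked at 4, C merges VC(A)=(1, 0, 1) and bumps W2's slot → (1, 0, 2)
invoked at 8, E merges VC(C)=(1, 0, 2) and bumps W2's slot → (1, 0, 3)
invoked at 9, F merges VC(B)=(1, 0, 0), VC(C)=(1, 0, 2) and bumps W0's slot → (2, 0, 2)
target: VC(E) = (1, 0, 3)

(1, 0, 3)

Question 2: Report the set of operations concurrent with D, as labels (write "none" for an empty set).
D spans [7,10]: anything still running between times 7 and 10 counts as concurrent
A [1,3]: before
B [2,5]: before
C [4,6]: before
E [8,11]: concurrent
F [9,12]: concurrent

E, F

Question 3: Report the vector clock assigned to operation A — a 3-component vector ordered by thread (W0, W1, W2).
invoked at 7, D has no predecessors; its own W1 bump gives (0, 1, 0)
invoked at 2, B has no predecessors; its own W0 bump gives (1, 0, 0)
from VC(B)=(1, 0, 0), A (invoked 1) maxes components and bumps W2 → (1, 0, 1)
from VC(A)=(1, 0, 1), C (invoked 4) maxes components and bumps W2 → (1, 0, 2)
from VC(C)=(1, 0, 2), E (invoked 8) maxes components and bumps W2 → (1, 0, 3)
from VC(B)=(1, 0, 0), VC(C)=(1, 0, 2), F (invoked 9) maxes components and bumps W0 → (2, 0, 2)
target: VC(A) = (1, 0, 1)

(1, 0, 1)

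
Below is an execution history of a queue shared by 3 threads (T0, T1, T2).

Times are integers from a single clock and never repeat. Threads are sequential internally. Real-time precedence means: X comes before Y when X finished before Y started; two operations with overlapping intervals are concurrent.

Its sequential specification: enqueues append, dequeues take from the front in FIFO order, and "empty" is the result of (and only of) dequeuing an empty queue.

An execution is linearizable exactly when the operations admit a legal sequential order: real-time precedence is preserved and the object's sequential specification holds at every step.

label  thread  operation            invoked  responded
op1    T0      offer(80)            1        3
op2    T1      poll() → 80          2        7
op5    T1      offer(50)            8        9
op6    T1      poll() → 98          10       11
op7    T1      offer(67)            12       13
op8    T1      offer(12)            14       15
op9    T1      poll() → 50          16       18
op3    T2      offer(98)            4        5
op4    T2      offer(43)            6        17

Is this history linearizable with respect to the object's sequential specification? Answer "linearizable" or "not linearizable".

linearizable

a witness: op1, op2, op3, op5, op4, op6, op7, op8, op9
step 1: op1 offer(80) — queue <80>
step 2: op2 poll() → 80 — queue <>
step 3: op3 offer(98) — queue <98>
step 4: op5 offer(50) — queue <98,50>
step 5: op4 offer(43) — queue <98,50,43>
step 6: op6 poll() → 98 — queue <50,43>
step 7: op7 offer(67) — queue <50,43,67>
step 8: op8 offer(12) — queue <50,43,67,12>
step 9: op9 poll() → 50 — queue <43,67,12>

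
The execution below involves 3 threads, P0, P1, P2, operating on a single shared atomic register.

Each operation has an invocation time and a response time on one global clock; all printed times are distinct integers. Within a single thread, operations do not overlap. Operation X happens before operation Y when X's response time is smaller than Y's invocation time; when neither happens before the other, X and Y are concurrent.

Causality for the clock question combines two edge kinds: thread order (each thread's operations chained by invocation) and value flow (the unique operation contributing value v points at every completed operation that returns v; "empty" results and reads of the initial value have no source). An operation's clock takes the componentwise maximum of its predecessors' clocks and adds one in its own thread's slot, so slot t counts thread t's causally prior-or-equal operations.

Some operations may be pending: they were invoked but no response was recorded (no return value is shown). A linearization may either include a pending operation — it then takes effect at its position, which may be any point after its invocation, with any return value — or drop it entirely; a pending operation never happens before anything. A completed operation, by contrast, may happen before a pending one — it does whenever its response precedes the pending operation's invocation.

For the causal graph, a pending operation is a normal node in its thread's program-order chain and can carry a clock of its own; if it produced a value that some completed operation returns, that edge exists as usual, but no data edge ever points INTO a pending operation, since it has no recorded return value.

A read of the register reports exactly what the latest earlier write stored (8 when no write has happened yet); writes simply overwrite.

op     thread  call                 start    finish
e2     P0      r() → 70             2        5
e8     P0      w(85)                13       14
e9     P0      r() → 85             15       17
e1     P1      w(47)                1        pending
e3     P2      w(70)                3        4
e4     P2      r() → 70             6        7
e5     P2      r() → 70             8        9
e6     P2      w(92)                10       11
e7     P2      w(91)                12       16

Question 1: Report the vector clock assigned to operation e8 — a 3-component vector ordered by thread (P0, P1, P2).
Answer: (2, 0, 1)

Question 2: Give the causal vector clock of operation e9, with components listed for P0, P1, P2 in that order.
Answer: (3, 0, 1)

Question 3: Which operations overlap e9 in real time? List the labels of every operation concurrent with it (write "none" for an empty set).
Answer: e1, e7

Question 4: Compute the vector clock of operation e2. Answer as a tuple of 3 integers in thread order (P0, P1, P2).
Answer: (1, 0, 1)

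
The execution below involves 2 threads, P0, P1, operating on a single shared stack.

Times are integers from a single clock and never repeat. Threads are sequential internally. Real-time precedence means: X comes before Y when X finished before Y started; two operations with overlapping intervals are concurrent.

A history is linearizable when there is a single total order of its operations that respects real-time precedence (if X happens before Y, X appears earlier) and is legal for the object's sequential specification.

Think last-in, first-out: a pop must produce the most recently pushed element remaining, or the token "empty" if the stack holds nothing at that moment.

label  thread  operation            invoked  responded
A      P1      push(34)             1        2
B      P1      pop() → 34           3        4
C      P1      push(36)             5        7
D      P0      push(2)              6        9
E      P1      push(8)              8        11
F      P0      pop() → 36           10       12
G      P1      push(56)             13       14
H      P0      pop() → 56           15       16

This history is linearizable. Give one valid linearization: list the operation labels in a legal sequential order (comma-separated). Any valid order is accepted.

A, B, D, C, F, E, G, H

after step 1 (A push(34)): stack <34>
after step 2 (B pop() → 34): stack <>
after step 3 (D push(2)): stack <2>
after step 4 (C push(36)): stack <2,36>
after step 5 (F pop() → 36): stack <2>
after step 6 (E push(8)): stack <2,8>
after step 7 (G push(56)): stack <2,8,56>
after step 8 (H pop() → 56): stack <2,8>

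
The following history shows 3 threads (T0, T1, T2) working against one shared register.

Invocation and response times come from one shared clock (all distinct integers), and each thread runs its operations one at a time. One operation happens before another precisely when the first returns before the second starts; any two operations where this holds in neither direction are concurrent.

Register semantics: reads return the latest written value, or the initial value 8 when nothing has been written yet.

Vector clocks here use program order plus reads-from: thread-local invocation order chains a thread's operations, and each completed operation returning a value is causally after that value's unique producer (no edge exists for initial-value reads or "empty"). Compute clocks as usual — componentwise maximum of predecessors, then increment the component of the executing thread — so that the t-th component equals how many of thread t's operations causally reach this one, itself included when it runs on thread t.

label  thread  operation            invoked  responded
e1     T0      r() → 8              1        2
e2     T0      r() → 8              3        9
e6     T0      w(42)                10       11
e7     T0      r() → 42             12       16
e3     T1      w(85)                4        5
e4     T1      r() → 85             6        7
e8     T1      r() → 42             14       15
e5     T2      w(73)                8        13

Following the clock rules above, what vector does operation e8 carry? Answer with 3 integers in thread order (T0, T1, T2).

(3, 3, 0)

no predecessors for e5 (invoked 8): T2 increments from zero → (0, 0, 1)
no predecessors for e3 (invoked 4): T1 increments from zero → (0, 1, 0)
no predecessors for e1 (invoked 1): T0 increments from zero → (1, 0, 0)
e4 (invocation 6): componentwise max over VC(e3)=(0, 1, 0), +1 at T1, giving (0, 2, 0)
e2 (invocation 3): componentwise max over VC(e1)=(1, 0, 0), +1 at T0, giving (2, 0, 0)
e6 (invocation 10): componentwise max over VC(e2)=(2, 0, 0), +1 at T0, giving (3, 0, 0)
e7 (invocation 12): componentwise max over VC(e6)=(3, 0, 0), +1 at T0, giving (4, 0, 0)
e8 (invocation 14): componentwise max over VC(e4)=(0, 2, 0), VC(e6)=(3, 0, 0), +1 at T1, giving (3, 3, 0)
target: VC(e8) = (3, 3, 0)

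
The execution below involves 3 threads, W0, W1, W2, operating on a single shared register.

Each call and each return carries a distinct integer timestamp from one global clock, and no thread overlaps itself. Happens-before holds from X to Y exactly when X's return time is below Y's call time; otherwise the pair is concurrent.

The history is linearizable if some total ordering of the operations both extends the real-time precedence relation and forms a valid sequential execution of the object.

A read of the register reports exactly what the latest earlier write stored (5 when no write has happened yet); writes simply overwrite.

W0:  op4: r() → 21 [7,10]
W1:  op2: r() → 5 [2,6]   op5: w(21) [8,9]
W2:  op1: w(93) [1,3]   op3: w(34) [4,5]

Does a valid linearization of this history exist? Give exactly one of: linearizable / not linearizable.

witness order: op2, op1, op3, op5, op4
1. op2 r() → 5, leaving value 5
2. op1 w(93), leaving value 93
3. op3 w(34), leaving value 34
4. op5 w(21), leaving value 21
5. op4 r() → 21, leaving value 21

linearizable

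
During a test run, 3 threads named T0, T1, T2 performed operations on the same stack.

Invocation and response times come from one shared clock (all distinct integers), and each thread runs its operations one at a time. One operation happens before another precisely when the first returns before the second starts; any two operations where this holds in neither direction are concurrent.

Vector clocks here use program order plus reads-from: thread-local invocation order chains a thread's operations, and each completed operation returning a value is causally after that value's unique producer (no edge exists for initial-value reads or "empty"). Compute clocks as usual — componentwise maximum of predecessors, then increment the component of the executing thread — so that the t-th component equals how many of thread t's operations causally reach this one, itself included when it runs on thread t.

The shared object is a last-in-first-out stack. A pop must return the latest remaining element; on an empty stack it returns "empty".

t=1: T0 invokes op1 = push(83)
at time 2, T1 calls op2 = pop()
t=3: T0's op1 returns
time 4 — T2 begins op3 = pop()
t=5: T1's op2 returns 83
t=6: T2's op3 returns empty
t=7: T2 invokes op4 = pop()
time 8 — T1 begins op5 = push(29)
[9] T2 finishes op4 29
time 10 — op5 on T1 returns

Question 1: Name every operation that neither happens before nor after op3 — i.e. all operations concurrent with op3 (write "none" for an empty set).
op2

op3 spans [4,6]: anything still running between times 4 and 6 counts as concurrent
op1 [1,3]: before
op2 [2,5]: concurrent
op4 [7,9]: after
op5 [8,10]: after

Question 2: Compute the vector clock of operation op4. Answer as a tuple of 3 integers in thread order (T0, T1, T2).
(1, 2, 2)

root op op3, invoked 4: fresh clock plus T2's own tick → (0, 0, 1)
root op op1, invoked 1: fresh clock plus T0's own tick → (1, 0, 0)
op2 (invocation 2): componentwise max over VC(op1)=(1, 0, 0), +1 at T1, giving (1, 1, 0)
op5 (invocation 8): componentwise max over VC(op2)=(1, 1, 0), +1 at T1, giving (1, 2, 0)
op4 (invocation 7): componentwise max over VC(op3)=(0, 0, 1), VC(op5)=(1, 2, 0), +1 at T2, giving (1, 2, 2)
target: VC(op4) = (1, 2, 2)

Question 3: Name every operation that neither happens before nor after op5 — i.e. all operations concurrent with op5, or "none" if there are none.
op4

concurrent with op5 ([8,10]): every op whose interval crosses 8..10
op1 [1,3]: before
op2 [2,5]: before
op3 [4,6]: before
op4 [7,9]: concurrent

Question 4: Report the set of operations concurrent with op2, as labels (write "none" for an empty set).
op1, op3

op2 spans [2,5]; an op avoiding the whole window 2..5 is ordered, any other is concurrent
op1 [1,3]: concurrent
op3 [4,6]: concurrent
op4 [7,9]: after
op5 [8,10]: after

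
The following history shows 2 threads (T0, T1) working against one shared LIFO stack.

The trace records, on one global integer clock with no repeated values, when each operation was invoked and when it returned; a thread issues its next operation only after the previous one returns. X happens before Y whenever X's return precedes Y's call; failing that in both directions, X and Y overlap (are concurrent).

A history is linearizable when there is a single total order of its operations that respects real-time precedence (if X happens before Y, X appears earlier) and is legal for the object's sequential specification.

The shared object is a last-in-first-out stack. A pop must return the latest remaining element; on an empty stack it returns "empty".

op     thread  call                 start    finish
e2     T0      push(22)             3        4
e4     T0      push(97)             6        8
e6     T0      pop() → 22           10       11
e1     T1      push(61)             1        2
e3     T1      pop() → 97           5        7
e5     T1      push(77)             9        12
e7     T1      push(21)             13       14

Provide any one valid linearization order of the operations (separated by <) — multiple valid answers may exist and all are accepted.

after step 1 (e1 push(61)): stack <61>
after step 2 (e2 push(22)): stack <61,22>
after step 3 (e4 push(97)): stack <61,22,97>
after step 4 (e3 pop() → 97): stack <61,22>
after step 5 (e6 pop() → 22): stack <61>
after step 6 (e5 push(77)): stack <61,77>
after step 7 (e7 push(21)): stack <61,77,21>

e1 < e2 < e4 < e3 < e6 < e5 < e7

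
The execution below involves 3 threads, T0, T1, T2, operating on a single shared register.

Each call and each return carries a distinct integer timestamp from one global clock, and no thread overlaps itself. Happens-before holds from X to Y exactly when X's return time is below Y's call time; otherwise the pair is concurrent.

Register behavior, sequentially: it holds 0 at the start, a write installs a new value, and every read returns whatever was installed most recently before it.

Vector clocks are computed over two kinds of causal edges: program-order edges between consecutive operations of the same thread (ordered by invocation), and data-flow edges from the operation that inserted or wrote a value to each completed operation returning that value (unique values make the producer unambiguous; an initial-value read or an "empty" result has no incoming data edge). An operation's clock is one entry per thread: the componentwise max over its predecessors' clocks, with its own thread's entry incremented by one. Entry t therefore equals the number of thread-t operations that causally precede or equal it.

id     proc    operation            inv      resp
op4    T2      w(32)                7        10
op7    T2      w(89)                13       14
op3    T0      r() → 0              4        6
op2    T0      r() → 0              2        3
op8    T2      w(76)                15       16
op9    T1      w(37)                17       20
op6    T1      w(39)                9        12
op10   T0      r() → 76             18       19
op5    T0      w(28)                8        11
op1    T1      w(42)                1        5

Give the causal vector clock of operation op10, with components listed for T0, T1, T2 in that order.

invoked at 7, op4 has no predecessors; its own T2 bump gives (0, 0, 1)
invoked at 1, op1 has no predecessors; its own T1 bump gives (0, 1, 0)
invoked at 2, op2 has no predecessors; its own T0 bump gives (1, 0, 0)
invoked at 13, op7 merges VC(op4)=(0, 0, 1) and bumps T2's slot → (0, 0, 2)
invoked at 9, op6 merges VC(op1)=(0, 1, 0) and bumps T1's slot → (0, 2, 0)
invoked at 4, op3 merges VC(op2)=(1, 0, 0) and bumps T0's slot → (2, 0, 0)
invoked at 15, op8 merges VC(op7)=(0, 0, 2) and bumps T2's slot → (0, 0, 3)
invoked at 17, op9 merges VC(op6)=(0, 2, 0) and bumps T1's slot → (0, 3, 0)
invoked at 8, op5 merges VC(op3)=(2, 0, 0) and bumps T0's slot → (3, 0, 0)
invoked at 18, op10 merges VC(op5)=(3, 0, 0), VC(op8)=(0, 0, 3) and bumps T0's slot → (4, 0, 3)
target: VC(op10) = (4, 0, 3)

(4, 0, 3)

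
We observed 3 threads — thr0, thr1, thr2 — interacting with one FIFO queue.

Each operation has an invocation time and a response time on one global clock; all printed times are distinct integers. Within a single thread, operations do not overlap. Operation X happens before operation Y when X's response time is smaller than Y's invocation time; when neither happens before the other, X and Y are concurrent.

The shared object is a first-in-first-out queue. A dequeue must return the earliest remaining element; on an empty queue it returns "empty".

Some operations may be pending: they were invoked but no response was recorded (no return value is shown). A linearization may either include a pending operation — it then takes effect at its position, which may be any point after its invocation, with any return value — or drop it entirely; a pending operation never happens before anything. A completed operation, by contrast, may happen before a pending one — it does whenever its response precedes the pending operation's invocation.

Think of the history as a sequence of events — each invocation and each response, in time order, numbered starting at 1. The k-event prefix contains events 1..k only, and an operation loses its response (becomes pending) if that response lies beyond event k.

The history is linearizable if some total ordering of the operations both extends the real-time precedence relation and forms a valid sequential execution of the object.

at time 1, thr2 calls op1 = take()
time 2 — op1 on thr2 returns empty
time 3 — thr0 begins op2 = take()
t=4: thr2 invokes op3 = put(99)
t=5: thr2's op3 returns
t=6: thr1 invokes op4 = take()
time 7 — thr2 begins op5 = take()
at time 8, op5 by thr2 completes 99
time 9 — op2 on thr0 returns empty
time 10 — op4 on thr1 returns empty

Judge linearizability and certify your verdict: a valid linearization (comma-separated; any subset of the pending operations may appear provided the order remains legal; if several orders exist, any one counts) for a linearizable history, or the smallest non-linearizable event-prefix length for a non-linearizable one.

linearizable — witness: op1, op2, op3, op5, op4

after step 1 (op1 take() → empty): queue <>
after step 2 (op2 take() → empty): queue <>
after step 3 (op3 put(99)): queue <99>
after step 4 (op5 take() → 99): queue <>
after step 5 (op4 take() → empty): queue <>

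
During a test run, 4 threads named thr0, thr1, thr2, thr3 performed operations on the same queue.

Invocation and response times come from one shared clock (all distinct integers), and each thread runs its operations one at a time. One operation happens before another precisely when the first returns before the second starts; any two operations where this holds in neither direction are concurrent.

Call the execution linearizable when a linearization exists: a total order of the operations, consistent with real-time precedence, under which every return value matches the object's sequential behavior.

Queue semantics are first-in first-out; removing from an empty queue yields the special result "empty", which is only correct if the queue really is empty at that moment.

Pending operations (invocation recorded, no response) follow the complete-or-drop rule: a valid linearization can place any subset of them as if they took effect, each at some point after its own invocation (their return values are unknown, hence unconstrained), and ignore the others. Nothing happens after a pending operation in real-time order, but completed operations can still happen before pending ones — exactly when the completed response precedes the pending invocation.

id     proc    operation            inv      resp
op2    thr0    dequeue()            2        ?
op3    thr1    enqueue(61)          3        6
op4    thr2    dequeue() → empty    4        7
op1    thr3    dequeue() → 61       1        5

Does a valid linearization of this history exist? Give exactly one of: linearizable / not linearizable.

linearizable

one valid linearization: op2, op3, op1, op4
1. op2 dequeue() (pending, included), leaving queue <>
2. op3 enqueue(61), leaving queue <61>
3. op1 dequeue() → 61, leaving queue <>
4. op4 dequeue() → empty, leaving queue <>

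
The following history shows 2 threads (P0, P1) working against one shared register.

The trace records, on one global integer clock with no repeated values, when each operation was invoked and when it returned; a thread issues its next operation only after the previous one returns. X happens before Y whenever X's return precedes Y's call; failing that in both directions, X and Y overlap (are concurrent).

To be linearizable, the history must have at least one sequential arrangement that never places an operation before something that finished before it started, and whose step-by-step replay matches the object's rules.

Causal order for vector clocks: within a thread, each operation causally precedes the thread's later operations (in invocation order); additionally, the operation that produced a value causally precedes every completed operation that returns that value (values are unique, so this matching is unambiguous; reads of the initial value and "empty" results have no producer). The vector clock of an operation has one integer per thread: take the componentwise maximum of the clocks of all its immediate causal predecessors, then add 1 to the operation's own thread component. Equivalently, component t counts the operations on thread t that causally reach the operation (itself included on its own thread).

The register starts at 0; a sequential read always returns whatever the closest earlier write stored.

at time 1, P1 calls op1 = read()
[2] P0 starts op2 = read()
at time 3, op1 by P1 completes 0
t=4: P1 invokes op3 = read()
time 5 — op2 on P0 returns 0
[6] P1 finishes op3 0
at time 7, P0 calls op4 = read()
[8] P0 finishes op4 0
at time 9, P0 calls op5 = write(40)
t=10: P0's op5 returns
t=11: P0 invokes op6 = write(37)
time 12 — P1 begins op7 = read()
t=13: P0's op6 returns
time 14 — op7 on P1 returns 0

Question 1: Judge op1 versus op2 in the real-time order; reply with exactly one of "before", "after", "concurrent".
Answer: concurrent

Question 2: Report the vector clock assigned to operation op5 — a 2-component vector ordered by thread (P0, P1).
Answer: (3, 0)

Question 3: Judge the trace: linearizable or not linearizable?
the violation lands at event 14, op7's response at time 14: events 1..13 linearize, events 1..14 do not
every one of the 6 real-time-consistent orders over 7 completed register ops fails the sequential spec
e.g. op1, op2, op3, op4, op5, op6, op7: illegal at step 7, since op7 read() → 0 cannot apply there
e.g. op1, op2, op3, op4, op5, op7, op6: illegal at step 6, since op7 read() → 0 cannot apply there

not linearizable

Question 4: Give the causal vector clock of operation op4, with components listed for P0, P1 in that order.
Answer: (2, 0)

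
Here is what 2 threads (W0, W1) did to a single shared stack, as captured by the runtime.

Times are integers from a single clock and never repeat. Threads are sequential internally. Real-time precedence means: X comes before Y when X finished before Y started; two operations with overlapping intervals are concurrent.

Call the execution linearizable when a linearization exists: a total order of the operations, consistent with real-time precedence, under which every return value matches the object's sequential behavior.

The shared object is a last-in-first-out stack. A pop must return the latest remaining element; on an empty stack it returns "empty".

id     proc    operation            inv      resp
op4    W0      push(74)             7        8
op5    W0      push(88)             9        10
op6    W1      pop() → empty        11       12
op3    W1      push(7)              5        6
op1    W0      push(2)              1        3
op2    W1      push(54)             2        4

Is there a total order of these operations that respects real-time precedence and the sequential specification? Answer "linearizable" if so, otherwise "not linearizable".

not linearizable

the violation lands at event 12, op6's response at time 12: events 1..11 linearize, events 1..12 do not
every one of the 2 real-time-consistent orders over 6 completed stack ops fails the sequential spec
e.g. op1, op2, op3, op4, op5, op6: illegal at step 6, since op6 pop() → empty cannot apply there
e.g. op2, op1, op3, op4, op5, op6: illegal at step 6, since op6 pop() → empty cannot apply there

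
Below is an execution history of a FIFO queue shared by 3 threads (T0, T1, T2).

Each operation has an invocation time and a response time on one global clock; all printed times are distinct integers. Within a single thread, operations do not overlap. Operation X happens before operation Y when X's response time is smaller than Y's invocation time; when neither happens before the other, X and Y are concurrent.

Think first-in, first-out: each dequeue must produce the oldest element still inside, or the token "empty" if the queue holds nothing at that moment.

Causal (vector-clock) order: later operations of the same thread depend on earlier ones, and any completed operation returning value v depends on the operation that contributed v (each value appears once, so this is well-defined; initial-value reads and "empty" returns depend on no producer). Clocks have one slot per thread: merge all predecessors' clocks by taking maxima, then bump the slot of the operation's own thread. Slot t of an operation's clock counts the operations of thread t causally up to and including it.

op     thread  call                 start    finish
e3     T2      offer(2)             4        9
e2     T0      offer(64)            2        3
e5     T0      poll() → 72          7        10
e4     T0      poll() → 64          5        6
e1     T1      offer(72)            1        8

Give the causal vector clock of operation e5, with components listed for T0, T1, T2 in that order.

(3, 1, 0)

e3, invoked 4, has no incoming edges; only T2's bump applies → (0, 0, 1)
e1, invoked 1, has no incoming edges; only T1's bump applies → (0, 1, 0)
e2, invoked 2, has no incoming edges; only T0's bump applies → (1, 0, 0)
from VC(e2)=(1, 0, 0), e4 (invoked 5) maxes components and bumps T0 → (2, 0, 0)
from VC(e1)=(0, 1, 0), VC(e4)=(2, 0, 0), e5 (invoked 7) maxes components and bumps T0 → (3, 1, 0)
target: VC(e5) = (3, 1, 0)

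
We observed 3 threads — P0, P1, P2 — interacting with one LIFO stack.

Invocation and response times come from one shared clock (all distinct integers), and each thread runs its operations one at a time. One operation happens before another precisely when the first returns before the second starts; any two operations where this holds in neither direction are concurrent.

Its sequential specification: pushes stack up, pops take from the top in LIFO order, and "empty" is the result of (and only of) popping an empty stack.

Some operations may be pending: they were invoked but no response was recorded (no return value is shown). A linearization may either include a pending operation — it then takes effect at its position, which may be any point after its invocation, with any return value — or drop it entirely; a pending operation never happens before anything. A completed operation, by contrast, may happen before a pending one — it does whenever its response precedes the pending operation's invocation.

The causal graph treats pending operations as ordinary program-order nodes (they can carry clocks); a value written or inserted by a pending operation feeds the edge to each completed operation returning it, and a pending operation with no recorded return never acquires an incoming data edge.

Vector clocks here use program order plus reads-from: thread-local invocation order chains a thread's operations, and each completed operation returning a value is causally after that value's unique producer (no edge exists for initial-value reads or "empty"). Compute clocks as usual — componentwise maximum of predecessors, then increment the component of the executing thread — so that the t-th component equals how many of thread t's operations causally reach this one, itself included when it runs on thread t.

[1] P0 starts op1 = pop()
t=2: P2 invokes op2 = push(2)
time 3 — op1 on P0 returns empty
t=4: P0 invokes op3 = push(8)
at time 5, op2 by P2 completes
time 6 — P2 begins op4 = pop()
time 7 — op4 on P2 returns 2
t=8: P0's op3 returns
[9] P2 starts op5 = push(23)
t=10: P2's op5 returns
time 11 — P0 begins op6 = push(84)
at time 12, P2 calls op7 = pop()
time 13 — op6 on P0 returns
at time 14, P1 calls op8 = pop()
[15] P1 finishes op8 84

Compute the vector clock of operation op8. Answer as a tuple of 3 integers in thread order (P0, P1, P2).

(3, 1, 0)

op2 (invocation 2): nothing precedes it; P2's component alone gives (0, 0, 1)
op1 (invocation 1): nothing precedes it; P0's component alone gives (1, 0, 0)
merge at op4 (invoked 6): VC(op2)=(0, 0, 1), own-thread bump on P2 → (0, 0, 2)
merge at op3 (invoked 4): VC(op1)=(1, 0, 0), own-thread bump on P0 → (2, 0, 0)
merge at op5 (invoked 9): VC(op4)=(0, 0, 2), own-thread bump on P2 → (0, 0, 3)
merge at op6 (invoked 11): VC(op3)=(2, 0, 0), own-thread bump on P0 → (3, 0, 0)
merge at op7 (invoked 12): VC(op5)=(0, 0, 3), own-thread bump on P2 → (0, 0, 4)
merge at op8 (invoked 14): VC(op6)=(3, 0, 0), own-thread bump on P1 → (3, 1, 0)
target: VC(op8) = (3, 1, 0)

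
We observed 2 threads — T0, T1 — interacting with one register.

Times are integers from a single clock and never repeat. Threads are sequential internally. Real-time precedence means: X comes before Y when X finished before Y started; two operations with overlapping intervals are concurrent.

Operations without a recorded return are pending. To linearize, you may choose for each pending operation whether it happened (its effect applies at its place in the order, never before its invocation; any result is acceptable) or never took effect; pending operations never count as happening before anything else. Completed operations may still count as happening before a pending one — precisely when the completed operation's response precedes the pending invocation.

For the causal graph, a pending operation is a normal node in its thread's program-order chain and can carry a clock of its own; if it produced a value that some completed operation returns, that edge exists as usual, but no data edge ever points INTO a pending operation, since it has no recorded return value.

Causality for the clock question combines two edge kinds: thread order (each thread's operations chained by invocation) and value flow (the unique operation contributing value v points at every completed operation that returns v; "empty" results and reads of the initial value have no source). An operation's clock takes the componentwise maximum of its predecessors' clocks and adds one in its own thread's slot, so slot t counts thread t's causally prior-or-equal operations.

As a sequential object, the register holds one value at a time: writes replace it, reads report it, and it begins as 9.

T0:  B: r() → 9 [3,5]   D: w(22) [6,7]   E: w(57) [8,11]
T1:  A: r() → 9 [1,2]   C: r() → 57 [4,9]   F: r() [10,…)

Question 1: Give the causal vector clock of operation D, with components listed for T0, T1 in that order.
root op A, invoked 1: fresh clock plus T1's own tick → (0, 1)
root op B, invoked 3: fresh clock plus T0's own tick → (1, 0)
D, invoked 6, takes VC(B)=(1, 0) under max, adds 1 for T0 → (2, 0)
E, invoked 8, takes VC(D)=(2, 0) under max, adds 1 for T0 → (3, 0)
C, invoked 4, takes VC(A)=(0, 1), VC(E)=(3, 0) under max, adds 1 for T1 → (3, 2)
F, invoked 10, takes VC(C)=(3, 2) under max, adds 1 for T1 → (3, 3)
target: VC(D) = (2, 0)

(2, 0)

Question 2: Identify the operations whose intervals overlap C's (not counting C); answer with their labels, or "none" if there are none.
C spans [4,9]: anything still running between times 4 and 9 counts as concurrent
A [1,2]: before
B [3,5]: concurrent
D [6,7]: concurrent
E [8,11]: concurrent
F [10,…): after

B, D, E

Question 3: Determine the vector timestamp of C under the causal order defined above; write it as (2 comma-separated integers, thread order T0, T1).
invoked at 1, A has no predecessors; its own T1 bump gives (0, 1)
invoked at 3, B has no predecessors; its own T0 bump gives (1, 0)
merge at D (invoked 6): VC(B)=(1, 0), own-thread bump on T0 → (2, 0)
merge at E (invoked 8): VC(D)=(2, 0), own-thread bump on T0 → (3, 0)
merge at C (invoked 4): VC(A)=(0, 1), VC(E)=(3, 0), own-thread bump on T1 → (3, 2)
merge at F (invoked 10): VC(C)=(3, 2), own-thread bump on T1 → (3, 3)
target: VC(C) = (3, 2)

(3, 2)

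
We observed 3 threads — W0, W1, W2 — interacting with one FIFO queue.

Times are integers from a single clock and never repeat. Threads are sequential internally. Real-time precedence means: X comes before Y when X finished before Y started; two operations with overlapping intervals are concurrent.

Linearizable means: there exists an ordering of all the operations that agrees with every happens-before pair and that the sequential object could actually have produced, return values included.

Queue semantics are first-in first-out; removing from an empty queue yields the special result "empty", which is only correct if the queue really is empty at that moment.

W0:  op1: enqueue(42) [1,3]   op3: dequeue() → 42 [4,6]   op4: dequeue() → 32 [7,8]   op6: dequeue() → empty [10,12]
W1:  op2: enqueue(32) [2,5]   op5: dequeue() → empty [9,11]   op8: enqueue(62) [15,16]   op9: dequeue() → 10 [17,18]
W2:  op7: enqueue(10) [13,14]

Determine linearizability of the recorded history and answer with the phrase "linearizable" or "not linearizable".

linearizable

a witness: op1, op2, op3, op4, op5, op6, op7, op8, op9
after step 1 (op1 enqueue(42)): queue <42>
after step 2 (op2 enqueue(32)): queue <42,32>
after step 3 (op3 dequeue() → 42): queue <32>
after step 4 (op4 dequeue() → 32): queue <>
after step 5 (op5 dequeue() → empty): queue <>
after step 6 (op6 dequeue() → empty): queue <>
after step 7 (op7 enqueue(10)): queue <10>
after step 8 (op8 enqueue(62)): queue <10,62>
after step 9 (op9 dequeue() → 10): queue <62>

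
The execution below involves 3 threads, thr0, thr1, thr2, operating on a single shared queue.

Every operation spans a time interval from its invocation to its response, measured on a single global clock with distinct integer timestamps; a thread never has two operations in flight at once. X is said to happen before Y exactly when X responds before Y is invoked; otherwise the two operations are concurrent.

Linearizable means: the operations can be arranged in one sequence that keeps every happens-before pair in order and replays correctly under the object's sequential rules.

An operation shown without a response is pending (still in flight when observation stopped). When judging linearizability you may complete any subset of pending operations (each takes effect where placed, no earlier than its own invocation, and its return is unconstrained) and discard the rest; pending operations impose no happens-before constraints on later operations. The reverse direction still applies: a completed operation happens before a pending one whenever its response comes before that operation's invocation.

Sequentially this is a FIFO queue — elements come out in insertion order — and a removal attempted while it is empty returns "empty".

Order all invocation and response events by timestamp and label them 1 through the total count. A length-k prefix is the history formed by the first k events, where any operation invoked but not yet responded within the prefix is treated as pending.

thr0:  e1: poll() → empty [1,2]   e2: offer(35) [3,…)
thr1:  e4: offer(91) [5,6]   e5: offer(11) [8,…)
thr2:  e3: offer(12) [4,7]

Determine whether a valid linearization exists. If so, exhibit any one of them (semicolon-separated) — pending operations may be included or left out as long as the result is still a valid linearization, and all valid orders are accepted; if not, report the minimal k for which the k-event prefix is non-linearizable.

linearizable — witness: e1; e2; e3; e4

step 1: e1 poll() → empty — queue <>
step 2: e2 offer(35) (pending, included) — queue <35>
step 3: e3 offer(12) — queue <35,12>
step 4: e4 offer(91) — queue <35,12,91>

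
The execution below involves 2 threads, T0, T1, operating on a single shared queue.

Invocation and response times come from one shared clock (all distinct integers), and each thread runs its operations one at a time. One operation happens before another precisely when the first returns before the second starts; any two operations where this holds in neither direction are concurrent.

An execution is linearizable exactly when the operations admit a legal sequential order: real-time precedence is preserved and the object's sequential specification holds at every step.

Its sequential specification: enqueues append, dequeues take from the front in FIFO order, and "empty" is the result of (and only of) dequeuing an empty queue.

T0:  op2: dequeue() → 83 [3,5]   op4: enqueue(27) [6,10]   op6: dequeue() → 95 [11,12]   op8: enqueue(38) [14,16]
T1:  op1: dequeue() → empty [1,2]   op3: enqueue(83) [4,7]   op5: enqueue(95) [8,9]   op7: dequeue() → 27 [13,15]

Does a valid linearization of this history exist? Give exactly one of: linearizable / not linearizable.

linearizable

a witness: op1, op3, op2, op5, op4, op6, op7, op8
after step 1 (op1 dequeue() → empty): queue <>
after step 2 (op3 enqueue(83)): queue <83>
after step 3 (op2 dequeue() → 83): queue <>
after step 4 (op5 enqueue(95)): queue <95>
after step 5 (op4 enqueue(27)): queue <95,27>
after step 6 (op6 dequeue() → 95): queue <27>
after step 7 (op7 dequeue() → 27): queue <>
after step 8 (op8 enqueue(38)): queue <38>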